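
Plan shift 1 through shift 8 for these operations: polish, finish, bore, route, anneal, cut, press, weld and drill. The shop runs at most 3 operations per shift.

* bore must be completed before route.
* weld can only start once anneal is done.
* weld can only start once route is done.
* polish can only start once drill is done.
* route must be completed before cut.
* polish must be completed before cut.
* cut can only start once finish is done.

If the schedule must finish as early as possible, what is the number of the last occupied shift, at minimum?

The precedence chain requires at least 3 distinct shifts.
With at most 3 per shift and 9 operations, at least 3 shifts are needed.
3 works (last occupied shift: shift 3): for example weld=shift 3, cut=shift 3, anneal=shift 2, bore=shift 1, route=shift 2, drill=shift 1, polish=shift 2, finish=shift 1, press=shift 3.

shift 3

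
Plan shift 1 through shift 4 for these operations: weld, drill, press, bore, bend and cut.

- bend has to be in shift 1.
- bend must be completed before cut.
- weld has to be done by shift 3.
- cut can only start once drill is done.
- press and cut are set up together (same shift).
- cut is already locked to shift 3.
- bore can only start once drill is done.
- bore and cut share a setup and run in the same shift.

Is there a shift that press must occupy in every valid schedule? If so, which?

shift 3

Press must be in the same shift as cut, which can't be before shift 3, so press is at least shift 3; press must be in the same shift as cut, which can't be after shift 3, so press is at most shift 3.
So press is pinned to shift 3.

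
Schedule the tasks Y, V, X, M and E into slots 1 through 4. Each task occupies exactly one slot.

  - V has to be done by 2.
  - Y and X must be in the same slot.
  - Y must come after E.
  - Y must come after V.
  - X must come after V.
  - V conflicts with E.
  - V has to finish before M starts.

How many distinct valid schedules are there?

Splitting on Y: it can be 3 (5), 4 (10). Listing each branch's schedules as (V, X, M, E):
Y=3: (1,3,2,2) (1,3,3,2) (1,3,4,2) (2,3,3,1) (2,3,4,1) — 5.
Y=4: (1,4,2,2) (1,4,2,3) (1,4,3,2) (1,4,3,3) (1,4,4,2) (1,4,4,3) (2,4,3,1) (2,4,3,3) (2,4,4,1) (2,4,4,3) — 10.
Summing: 5 + 10 = 15.

15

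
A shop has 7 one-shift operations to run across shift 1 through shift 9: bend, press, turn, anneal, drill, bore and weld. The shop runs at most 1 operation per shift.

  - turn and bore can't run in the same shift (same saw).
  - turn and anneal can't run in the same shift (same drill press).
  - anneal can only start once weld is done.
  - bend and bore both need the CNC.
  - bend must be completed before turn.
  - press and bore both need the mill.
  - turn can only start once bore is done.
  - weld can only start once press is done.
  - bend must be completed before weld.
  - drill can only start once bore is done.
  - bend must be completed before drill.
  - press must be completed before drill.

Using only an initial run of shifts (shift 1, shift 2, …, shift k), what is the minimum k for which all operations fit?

7

The precedence chain requires at least 3 distinct shifts.
With at most 1 per shift and 7 operations, at least 7 shifts are needed.
7 works (last occupied shift: shift 7): for example turn=shift 6, weld=shift 5, anneal=shift 7, press=shift 2, bend=shift 1, bore=shift 3, drill=shift 4.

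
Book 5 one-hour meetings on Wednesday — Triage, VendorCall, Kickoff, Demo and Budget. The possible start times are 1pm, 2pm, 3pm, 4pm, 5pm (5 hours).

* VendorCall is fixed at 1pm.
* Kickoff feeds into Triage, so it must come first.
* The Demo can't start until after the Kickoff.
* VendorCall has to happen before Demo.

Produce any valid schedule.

Triage in 2pm; Demo in 2pm; Kickoff in 1pm; VendorCall in 1pm; Budget in 1pm

Checking: Kickoff(1pm) before Triage(2pm); Kickoff(1pm) before Demo(2pm); VendorCall(1pm) before Demo(2pm); VendorCall=1pm in [1pm,1pm].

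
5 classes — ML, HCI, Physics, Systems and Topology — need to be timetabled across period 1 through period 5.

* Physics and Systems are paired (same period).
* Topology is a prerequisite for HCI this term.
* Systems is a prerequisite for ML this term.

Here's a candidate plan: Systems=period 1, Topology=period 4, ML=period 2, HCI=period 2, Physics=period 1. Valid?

Topology is a prerequisite for HCI this term — violated.
Systems is a prerequisite for ML this term — holds.
Physics and Systems are paired (same period) — holds.

No. Topology is a prerequisite for HCI this term is not satisfied.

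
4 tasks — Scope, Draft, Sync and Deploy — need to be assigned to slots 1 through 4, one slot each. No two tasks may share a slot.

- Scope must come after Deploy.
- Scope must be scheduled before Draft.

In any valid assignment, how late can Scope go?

3

Precedence pushes Scope to at least 2; downstream work caps Scope at 3.
Scope at 3 is achievable: Scope -> 3, Sync -> 2, Draft -> 4, Deploy -> 1.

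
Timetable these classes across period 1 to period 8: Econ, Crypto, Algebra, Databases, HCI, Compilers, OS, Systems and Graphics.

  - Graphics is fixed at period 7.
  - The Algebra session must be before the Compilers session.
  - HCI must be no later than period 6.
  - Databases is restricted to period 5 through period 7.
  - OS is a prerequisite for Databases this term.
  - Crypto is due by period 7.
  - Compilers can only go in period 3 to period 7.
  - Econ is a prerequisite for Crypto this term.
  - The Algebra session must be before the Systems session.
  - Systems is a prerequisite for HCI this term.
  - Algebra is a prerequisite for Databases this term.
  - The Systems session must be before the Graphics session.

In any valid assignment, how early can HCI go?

period 3

Precedence pushes HCI to at least period 3; HCI's own window allows nothing later than period 6.
HCI at period 3 is achievable: Databases in period 5, Econ in period 1, Algebra in period 1, Crypto in period 2, Systems in period 2, Graphics in period 7, Compilers in period 3, HCI in period 3, OS in period 1.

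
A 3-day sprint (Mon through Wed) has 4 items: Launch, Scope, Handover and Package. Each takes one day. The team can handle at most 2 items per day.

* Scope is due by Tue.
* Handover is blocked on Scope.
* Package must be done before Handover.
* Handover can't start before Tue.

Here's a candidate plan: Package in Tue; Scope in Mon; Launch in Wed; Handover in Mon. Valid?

The team can handle at most 2 items per day — holds.
Scope is due by Tue — holds.
Package must be done before Handover — violated.
Handover can't start before Tue — violated.
Handover is blocked on Scope — violated.

Invalid. Handover can't start before Tue.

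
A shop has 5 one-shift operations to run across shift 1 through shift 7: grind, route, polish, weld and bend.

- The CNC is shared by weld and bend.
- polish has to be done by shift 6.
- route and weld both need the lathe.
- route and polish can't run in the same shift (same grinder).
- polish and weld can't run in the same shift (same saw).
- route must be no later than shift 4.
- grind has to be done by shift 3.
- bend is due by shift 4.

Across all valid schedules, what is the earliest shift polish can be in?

shift 1

Polish's own window allows nothing later than shift 6.
polish at shift 1 is achievable: grind -> shift 1; bend -> shift 1; weld -> shift 3; polish -> shift 1; route -> shift 2.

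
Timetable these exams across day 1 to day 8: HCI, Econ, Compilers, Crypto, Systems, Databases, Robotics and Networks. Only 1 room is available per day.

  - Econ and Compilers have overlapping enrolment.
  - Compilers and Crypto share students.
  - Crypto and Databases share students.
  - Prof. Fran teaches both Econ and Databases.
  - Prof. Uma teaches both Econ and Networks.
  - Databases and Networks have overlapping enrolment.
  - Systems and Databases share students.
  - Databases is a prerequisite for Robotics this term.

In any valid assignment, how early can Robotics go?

day 2

Precedence pushes Robotics to at least day 2.
Robotics at day 2 is achievable: Compilers=day 5; Robotics=day 2; Econ=day 4; Databases=day 1; Crypto=day 6; Systems=day 7; Networks=day 8; HCI=day 3.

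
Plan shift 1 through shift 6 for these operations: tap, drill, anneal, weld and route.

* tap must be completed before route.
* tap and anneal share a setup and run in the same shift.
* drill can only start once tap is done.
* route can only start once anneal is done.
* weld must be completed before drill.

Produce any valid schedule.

route in shift 2; anneal in shift 1; drill in shift 2; tap in shift 1; weld in shift 1

Checking: anneal(shift 1) before route(shift 2); tap(shift 1) before drill(shift 2); weld(shift 1) before drill(shift 2); tap(shift 1) before route(shift 2); tap = anneal = shift 1.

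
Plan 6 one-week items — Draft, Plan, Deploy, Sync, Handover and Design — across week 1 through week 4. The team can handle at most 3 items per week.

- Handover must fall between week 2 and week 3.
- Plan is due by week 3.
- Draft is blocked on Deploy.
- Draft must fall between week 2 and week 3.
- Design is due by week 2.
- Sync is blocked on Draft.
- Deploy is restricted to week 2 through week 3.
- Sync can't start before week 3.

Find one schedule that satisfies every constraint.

Draft=week 3, Design=week 1, Deploy=week 2, Sync=week 4, Plan=week 1, Handover=week 2

Checking: Draft(week 3) before Sync(week 4); Deploy(week 2) before Draft(week 3); Sync=week 4 in [week 3,week 4]; Draft=week 3 in [week 2,week 3]; Design=week 1 in [week 1,week 2]; Deploy=week 2 in [week 2,week 3]; Plan=week 1 in [week 1,week 3]; Handover=week 2 in [week 2,week 3]; max 2 per week (cap 3).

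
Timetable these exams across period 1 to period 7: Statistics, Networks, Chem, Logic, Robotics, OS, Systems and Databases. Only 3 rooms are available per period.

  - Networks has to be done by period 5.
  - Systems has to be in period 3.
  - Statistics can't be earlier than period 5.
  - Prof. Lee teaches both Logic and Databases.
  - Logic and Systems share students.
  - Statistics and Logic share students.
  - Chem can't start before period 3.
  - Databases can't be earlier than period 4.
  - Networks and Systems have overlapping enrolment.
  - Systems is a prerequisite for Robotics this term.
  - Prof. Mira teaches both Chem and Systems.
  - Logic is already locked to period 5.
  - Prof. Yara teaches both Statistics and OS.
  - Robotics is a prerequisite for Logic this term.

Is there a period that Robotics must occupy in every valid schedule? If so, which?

period 4

Systems is fixed at period 3 and must come before Robotics, so Robotics is at least period 4.
Logic is fixed at period 5 and must come after Robotics, so Robotics is at most period 4.
So Robotics must be period 4.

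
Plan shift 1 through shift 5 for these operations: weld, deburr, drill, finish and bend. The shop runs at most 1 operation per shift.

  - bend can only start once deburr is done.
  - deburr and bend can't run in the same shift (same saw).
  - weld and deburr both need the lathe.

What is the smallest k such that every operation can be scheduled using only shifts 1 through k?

The precedence chain requires at least 2 distinct shifts.
With at most 1 per shift and 5 operations, at least 5 shifts are needed.
5 works (last occupied shift: shift 5): for example weld in shift 3, finish in shift 5, drill in shift 4, bend in shift 2, deburr in shift 1.

5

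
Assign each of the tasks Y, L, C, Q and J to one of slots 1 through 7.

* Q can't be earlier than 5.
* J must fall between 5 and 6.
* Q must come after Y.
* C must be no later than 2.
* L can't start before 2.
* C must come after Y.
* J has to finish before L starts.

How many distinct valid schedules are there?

Splitting on L: it can be 6 (3), 7 (6). Listing each branch's schedules as (Y, C, Q, J):
L=6: (1,2,5,5) (1,2,6,5) (1,2,7,5) — 3.
L=7: (1,2,5,5) (1,2,5,6) (1,2,6,5) (1,2,6,6) (1,2,7,5) (1,2,7,6) — 6.
Summing: 3 + 6 = 9.

9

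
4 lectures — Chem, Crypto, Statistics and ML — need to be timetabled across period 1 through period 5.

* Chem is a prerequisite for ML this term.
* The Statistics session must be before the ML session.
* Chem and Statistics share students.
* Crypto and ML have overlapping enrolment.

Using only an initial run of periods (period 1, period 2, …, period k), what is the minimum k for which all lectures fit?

3 periods

The precedence chain requires at least 2 distinct periods.
Could 2 periods be enough, i.e. nothing placed later than period 2? No: ML must come after Chem (at period 1 or later) → {period 2}; Chem must come before ML (at period 2 or earlier) → {period 1}; Statistics must come before ML (at period 2 or earlier) → {period 1}; Statistics can't share with Chem (period 1) → nothing is left.
So 2 periods is not enough.
3 works (last occupied period: period 3): for example Chem in period 1; Statistics in period 2; ML in period 3; Crypto in period 1.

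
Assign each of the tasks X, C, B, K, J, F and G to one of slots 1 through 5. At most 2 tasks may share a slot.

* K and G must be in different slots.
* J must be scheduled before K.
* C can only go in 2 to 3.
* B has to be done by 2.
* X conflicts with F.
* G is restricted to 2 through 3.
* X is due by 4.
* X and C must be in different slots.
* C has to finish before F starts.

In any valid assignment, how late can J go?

4

Downstream work caps J at 4.
J at 4 is achievable: K -> 5; C -> 2; B -> 1; F -> 3; G -> 2; J -> 4; X -> 1.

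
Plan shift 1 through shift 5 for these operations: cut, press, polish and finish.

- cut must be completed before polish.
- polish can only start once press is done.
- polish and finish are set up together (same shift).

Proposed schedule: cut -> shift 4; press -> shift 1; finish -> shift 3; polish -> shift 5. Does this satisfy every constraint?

No — it violates: polish and finish are set up together (same shift)

polish can only start once press is done — holds.
polish and finish are set up together (same shift) — violated.
cut must be completed before polish — holds.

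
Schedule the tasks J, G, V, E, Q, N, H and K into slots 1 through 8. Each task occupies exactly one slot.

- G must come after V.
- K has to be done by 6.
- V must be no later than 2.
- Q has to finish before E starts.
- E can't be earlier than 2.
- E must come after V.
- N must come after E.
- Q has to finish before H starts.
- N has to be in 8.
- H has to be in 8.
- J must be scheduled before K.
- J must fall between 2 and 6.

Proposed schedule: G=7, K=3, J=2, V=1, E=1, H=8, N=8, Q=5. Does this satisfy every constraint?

Invalid. E can't be earlier than 2.

Q has to finish before E starts — violated.
K has to be done by 6 — holds.
N must come after E — holds.
J must fall between 2 and 6 — holds.
J must be scheduled before K — holds.
G must come after V — holds.
E can't be earlier than 2 — violated.
Q has to finish before H starts — holds.
H has to be in 8 — holds.
V must be no later than 2 — holds.
N has to be in 8 — holds.
E must come after V — violated.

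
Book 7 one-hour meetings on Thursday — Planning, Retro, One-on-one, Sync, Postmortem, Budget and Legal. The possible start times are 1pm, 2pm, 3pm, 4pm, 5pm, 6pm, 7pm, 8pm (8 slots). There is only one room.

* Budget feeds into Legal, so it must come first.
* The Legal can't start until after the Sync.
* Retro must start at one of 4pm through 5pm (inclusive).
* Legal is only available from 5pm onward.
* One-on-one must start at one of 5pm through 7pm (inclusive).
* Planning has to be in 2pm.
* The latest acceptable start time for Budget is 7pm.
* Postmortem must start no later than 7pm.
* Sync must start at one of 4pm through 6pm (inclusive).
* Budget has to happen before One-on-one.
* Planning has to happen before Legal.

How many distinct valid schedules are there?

Splitting on Retro: it can be 4pm (26), 5pm (20). Listing each branch's schedules as (Planning, One-on-one, Sync, Postmortem, Budget, Legal):
Retro=4pm: (2pm,5pm,6pm,1pm,3pm,7pm) (2pm,5pm,6pm,1pm,3pm,8pm) (2pm,5pm,6pm,3pm,1pm,7pm) (2pm,5pm,6pm,3pm,1pm,8pm) (2pm,5pm,6pm,7pm,1pm,8pm) (2pm,5pm,6pm,7pm,3pm,8pm) (2pm,6pm,5pm,1pm,3pm,7pm) (2pm,6pm,5pm,1pm,3pm,8pm) (2pm,6pm,5pm,3pm,1pm,7pm) (2pm,6pm,5pm,3pm,1pm,8pm) (2pm,6pm,5pm,7pm,1pm,8pm) (2pm,6pm,5pm,7pm,3pm,8pm) (2pm,7pm,5pm,1pm,3pm,6pm) (2pm,7pm,5pm,1pm,3pm,8pm) (2pm,7pm,5pm,1pm,6pm,8pm) (2pm,7pm,5pm,3pm,1pm,6pm) (2pm,7pm,5pm,3pm,1pm,8pm) (2pm,7pm,5pm,3pm,6pm,8pm) (2pm,7pm,5pm,6pm,1pm,8pm) (2pm,7pm,5pm,6pm,3pm,8pm) (2pm,7pm,6pm,1pm,3pm,8pm) (2pm,7pm,6pm,1pm,5pm,8pm) (2pm,7pm,6pm,3pm,1pm,8pm) (2pm,7pm,6pm,3pm,5pm,8pm) (2pm,7pm,6pm,5pm,1pm,8pm) (2pm,7pm,6pm,5pm,3pm,8pm) — 26.
Retro=5pm: (2pm,6pm,4pm,1pm,3pm,7pm) (2pm,6pm,4pm,1pm,3pm,8pm) (2pm,6pm,4pm,3pm,1pm,7pm) (2pm,6pm,4pm,3pm,1pm,8pm) (2pm,6pm,4pm,7pm,1pm,8pm) (2pm,6pm,4pm,7pm,3pm,8pm) (2pm,7pm,4pm,1pm,3pm,6pm) (2pm,7pm,4pm,1pm,3pm,8pm) (2pm,7pm,4pm,1pm,6pm,8pm) (2pm,7pm,4pm,3pm,1pm,6pm) (2pm,7pm,4pm,3pm,1pm,8pm) (2pm,7pm,4pm,3pm,6pm,8pm) (2pm,7pm,4pm,6pm,1pm,8pm) (2pm,7pm,4pm,6pm,3pm,8pm) (2pm,7pm,6pm,1pm,3pm,8pm) (2pm,7pm,6pm,1pm,4pm,8pm) (2pm,7pm,6pm,3pm,1pm,8pm) (2pm,7pm,6pm,3pm,4pm,8pm) (2pm,7pm,6pm,4pm,1pm,8pm) (2pm,7pm,6pm,4pm,3pm,8pm) — 20.
Summing: 26 + 20 = 46.

46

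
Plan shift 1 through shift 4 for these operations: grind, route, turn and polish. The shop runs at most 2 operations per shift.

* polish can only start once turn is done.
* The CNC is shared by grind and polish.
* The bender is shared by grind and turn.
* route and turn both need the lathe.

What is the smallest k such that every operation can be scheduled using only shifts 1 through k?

3

The precedence chain requires at least 2 distinct shifts.
With at most 2 per shift and 4 operations, at least 2 shifts are needed.
Could 2 shifts be enough, i.e. nothing placed later than shift 2? No: polish must come after turn (at shift 1 or later) → {shift 2}; turn must come before polish (at shift 2 or earlier) → {shift 1}; grind can't share with polish (shift 2) → {shift 1}; turn can't share with grind (shift 1) → nothing is left.
So 2 shifts is not enough.
3 works (last occupied shift: shift 3): for example turn in shift 1; polish in shift 2; route in shift 2; grind in shift 3.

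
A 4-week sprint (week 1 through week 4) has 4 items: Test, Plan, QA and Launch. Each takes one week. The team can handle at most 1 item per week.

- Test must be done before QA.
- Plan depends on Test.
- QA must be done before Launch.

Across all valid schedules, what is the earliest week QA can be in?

week 2

Precedence pushes QA to at least week 2; downstream work caps QA at week 3.
QA at week 2 is achievable: Test in week 1; Launch in week 4; QA in week 2; Plan in week 3.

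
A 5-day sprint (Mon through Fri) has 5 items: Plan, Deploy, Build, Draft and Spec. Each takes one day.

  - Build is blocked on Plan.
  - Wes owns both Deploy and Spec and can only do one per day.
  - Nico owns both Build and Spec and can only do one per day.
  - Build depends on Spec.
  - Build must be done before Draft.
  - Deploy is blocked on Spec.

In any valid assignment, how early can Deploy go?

Tue

Precedence pushes Deploy to at least Tue.
Deploy at Tue is achievable: Draft=Wed; Plan=Mon; Spec=Mon; Deploy=Tue; Build=Tue.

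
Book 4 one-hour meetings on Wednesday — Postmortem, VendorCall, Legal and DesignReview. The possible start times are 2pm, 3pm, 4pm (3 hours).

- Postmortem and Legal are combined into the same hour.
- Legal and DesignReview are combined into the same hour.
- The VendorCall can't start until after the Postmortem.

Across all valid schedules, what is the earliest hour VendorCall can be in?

3pm

Precedence pushes VendorCall to at least 3pm.
VendorCall at 3pm is achievable: VendorCall -> 3pm; Legal -> 2pm; DesignReview -> 2pm; Postmortem -> 2pm.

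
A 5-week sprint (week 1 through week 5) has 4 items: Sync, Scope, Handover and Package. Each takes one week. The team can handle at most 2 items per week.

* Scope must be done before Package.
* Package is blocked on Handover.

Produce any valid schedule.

Handover -> week 1; Package -> week 2; Sync -> week 2; Scope -> week 1

Checking: Handover(week 1) before Package(week 2); Scope(week 1) before Package(week 2); max 2 per week (cap 2).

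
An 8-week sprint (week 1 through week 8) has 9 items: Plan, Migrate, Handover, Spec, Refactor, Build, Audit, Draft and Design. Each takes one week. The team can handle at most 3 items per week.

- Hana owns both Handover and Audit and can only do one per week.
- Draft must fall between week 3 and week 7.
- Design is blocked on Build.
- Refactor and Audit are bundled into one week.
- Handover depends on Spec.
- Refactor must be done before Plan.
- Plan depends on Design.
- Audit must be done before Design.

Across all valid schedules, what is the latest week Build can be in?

week 6

Downstream work caps Build at week 6.
Build at week 6 is achievable: Design in week 7; Draft in week 3; Handover in week 2; Refactor in week 1; Migrate in week 2; Spec in week 1; Build in week 6; Audit in week 1; Plan in week 8.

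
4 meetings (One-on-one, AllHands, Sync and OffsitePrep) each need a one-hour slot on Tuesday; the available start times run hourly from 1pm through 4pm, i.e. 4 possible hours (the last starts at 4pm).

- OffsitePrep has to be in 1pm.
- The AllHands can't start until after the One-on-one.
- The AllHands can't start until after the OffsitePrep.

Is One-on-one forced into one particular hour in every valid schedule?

One-on-one can be 1pm (e.g. AllHands -> 2pm, OffsitePrep -> 1pm, One-on-one -> 1pm, Sync -> 1pm) or 2pm (e.g. Sync in 1pm; OffsitePrep in 1pm; One-on-one in 2pm; AllHands in 3pm).

No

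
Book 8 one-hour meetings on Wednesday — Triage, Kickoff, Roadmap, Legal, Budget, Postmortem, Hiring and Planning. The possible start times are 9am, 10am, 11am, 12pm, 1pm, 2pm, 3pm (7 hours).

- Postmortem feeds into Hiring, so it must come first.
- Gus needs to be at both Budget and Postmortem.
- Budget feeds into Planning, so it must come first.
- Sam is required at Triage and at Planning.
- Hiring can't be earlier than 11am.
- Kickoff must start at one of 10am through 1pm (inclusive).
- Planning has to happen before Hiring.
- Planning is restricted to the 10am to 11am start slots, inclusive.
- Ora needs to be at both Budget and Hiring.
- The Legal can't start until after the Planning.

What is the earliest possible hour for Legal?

11am

Precedence pushes Legal to at least 11am.
Legal at 11am is achievable: Triage=9am, Roadmap=9am, Postmortem=10am, Hiring=11am, Planning=10am, Budget=9am, Kickoff=10am, Legal=11am.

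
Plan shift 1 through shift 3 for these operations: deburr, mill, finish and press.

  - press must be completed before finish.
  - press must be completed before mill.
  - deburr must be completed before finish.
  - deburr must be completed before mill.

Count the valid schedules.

Splitting on deburr: it can be shift 1 (5), shift 2 (2). Listing each branch's schedules as (mill, finish, press) by shift number:
deburr=shift 1: (2,2,1) (2,3,1) (3,2,1) (3,3,1) (3,3,2) — 5.
deburr=shift 2: (3,3,1) (3,3,2) — 2.
Summing: 5 + 2 = 7.

7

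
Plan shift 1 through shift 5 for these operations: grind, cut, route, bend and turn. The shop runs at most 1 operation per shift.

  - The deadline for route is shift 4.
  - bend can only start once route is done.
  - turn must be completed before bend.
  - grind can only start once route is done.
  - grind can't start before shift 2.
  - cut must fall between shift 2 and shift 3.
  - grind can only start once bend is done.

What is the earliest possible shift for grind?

shift 5

Grind is available from shift 2; precedence pushes grind to at least shift 3.
grind at shift 5 is achievable: bend=shift 4; grind=shift 5; turn=shift 3; route=shift 1; cut=shift 2.
Nothing earlier works — the capacity limit rule out every shift before shift 5.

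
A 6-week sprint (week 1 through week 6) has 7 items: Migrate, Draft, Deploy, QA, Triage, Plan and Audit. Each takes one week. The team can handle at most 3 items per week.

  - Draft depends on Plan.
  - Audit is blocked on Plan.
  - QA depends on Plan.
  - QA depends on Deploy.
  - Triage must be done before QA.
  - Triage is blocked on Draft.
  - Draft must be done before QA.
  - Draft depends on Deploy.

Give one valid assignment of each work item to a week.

Deploy=week 1; Audit=week 2; Triage=week 3; Migrate=week 1; Draft=week 2; QA=week 4; Plan=week 1

Checking: Plan(week 1) before QA(week 4); Triage(week 3) before QA(week 4); Deploy(week 1) before QA(week 4); Deploy(week 1) before Draft(week 2); Draft(week 2) before QA(week 4); Plan(week 1) before Draft(week 2); Draft(week 2) before Triage(week 3); Plan(week 1) before Audit(week 2); max 3 per week (cap 3).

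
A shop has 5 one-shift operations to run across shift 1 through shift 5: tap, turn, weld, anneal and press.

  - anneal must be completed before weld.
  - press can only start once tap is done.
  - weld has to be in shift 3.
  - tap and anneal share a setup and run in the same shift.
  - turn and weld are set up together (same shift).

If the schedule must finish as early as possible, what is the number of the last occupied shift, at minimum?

3

The precedence chain requires at least 2 distinct shifts.
weld can't be placed before shift 3, so the schedule must run through at least shift 3.
3 works (last occupied shift: shift 3): for example tap in shift 1; anneal in shift 1; press in shift 2; turn in shift 3; weld in shift 3.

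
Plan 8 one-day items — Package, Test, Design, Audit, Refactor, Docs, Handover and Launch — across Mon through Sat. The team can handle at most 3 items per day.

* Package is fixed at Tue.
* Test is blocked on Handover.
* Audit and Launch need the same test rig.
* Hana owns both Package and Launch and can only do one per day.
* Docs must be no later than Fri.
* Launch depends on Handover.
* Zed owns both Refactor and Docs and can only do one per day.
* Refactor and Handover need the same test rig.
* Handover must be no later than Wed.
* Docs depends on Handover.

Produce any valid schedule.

Audit in Mon, Handover in Mon, Refactor in Wed, Design in Mon, Docs in Tue, Package in Tue, Test in Tue, Launch in Wed

Checking: Handover(Mon) before Launch(Wed); Handover(Mon) before Docs(Tue); Handover(Mon) before Test(Tue); Refactor(Wed) != Handover(Mon); Package(Tue) != Launch(Wed); Refactor(Wed) != Docs(Tue); Audit(Mon) != Launch(Wed); Package=Tue in [Tue,Tue]; Handover=Mon in [Mon,Wed]; Docs=Tue in [Mon,Fri]; max 3 per day (cap 3).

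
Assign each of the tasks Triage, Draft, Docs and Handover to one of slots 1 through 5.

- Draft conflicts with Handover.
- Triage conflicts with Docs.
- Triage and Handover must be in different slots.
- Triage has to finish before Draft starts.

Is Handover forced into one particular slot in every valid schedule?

No

Handover can be 1 (e.g. Docs -> 1; Draft -> 3; Triage -> 2; Handover -> 1) or 2 (e.g. Docs -> 2, Triage -> 1, Draft -> 3, Handover -> 2).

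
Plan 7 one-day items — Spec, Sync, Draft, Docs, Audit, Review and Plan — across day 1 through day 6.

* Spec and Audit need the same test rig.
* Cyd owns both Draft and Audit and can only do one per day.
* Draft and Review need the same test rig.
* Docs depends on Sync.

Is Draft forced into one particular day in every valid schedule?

No

Draft can be day 1 (e.g. Sync=day 1, Review=day 2, Draft=day 1, Plan=day 1, Audit=day 2, Spec=day 1, Docs=day 2) or day 2 (e.g. Spec -> day 1; Draft -> day 2; Docs -> day 2; Review -> day 1; Sync -> day 1; Plan -> day 1; Audit -> day 3).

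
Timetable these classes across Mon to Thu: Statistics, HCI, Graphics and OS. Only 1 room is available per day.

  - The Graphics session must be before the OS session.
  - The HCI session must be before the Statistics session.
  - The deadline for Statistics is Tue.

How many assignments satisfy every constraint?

Enumerating: HCI in Mon; OS in Thu; Graphics in Wed; Statistics in Tue.

1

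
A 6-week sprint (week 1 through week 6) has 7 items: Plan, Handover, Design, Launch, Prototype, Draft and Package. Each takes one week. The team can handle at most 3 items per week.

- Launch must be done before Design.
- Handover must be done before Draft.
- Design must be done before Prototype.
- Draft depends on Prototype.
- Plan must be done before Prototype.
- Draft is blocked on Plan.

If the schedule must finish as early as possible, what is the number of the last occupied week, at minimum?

The precedence chain requires at least 4 distinct weeks.
With at most 3 per week and 7 tasks, at least 3 weeks are needed.
4 works (last occupied week: week 4): for example Draft=week 4, Prototype=week 3, Launch=week 1, Package=week 2, Plan=week 1, Handover=week 1, Design=week 2.

4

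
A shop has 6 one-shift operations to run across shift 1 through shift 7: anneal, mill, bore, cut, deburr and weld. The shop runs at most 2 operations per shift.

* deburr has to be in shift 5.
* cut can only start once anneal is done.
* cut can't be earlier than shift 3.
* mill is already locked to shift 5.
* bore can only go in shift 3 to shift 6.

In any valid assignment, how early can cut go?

shift 3

Cut is available from shift 3.
cut at shift 3 is achievable: anneal in shift 1; bore in shift 3; deburr in shift 5; mill in shift 5; weld in shift 1; cut in shift 3.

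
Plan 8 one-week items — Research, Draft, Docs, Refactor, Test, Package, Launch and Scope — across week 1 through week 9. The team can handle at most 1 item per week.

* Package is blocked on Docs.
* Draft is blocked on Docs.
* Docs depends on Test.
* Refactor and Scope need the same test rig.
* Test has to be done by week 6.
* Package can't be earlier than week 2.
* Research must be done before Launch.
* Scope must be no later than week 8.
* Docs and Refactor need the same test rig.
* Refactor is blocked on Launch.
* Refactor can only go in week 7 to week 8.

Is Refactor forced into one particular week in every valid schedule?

Refactor can be week 7 (e.g. Package in week 3, Launch in week 6, Refactor in week 7, Draft in week 8, Docs in week 2, Scope in week 4, Test in week 1, Research in week 5) or week 8 (e.g. Refactor -> week 8; Package -> week 3; Scope -> week 4; Draft -> week 7; Research -> week 5; Docs -> week 2; Test -> week 1; Launch -> week 6).

No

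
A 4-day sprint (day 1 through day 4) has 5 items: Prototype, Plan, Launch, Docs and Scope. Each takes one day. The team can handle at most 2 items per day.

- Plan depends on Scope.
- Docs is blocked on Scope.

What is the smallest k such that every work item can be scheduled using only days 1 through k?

The precedence chain requires at least 2 distinct days.
With at most 2 per day and 5 work items, at least 3 days are needed.
3 works (last occupied day: day 3): for example Plan=day 2; Scope=day 1; Docs=day 2; Launch=day 3; Prototype=day 1.

3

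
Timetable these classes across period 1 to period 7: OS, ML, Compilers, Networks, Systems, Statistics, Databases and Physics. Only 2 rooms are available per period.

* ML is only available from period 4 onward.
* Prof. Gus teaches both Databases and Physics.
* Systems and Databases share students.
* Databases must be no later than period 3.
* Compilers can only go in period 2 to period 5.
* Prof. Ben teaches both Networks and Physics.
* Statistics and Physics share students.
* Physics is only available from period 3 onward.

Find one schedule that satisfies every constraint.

Compilers -> period 2; Databases -> period 1; Physics -> period 3; Systems -> period 3; ML -> period 4; Statistics -> period 4; Networks -> period 2; OS -> period 1

Checking: Databases(period 1) != Physics(period 3); Systems(period 3) != Databases(period 1); Statistics(period 4) != Physics(period 3); Networks(period 2) != Physics(period 3); ML=period 4 in [period 4,period 7]; Compilers=period 2 in [period 2,period 5]; Databases=period 1 in [period 1,period 3]; Physics=period 3 in [period 3,period 7]; max 2 per period (cap 2).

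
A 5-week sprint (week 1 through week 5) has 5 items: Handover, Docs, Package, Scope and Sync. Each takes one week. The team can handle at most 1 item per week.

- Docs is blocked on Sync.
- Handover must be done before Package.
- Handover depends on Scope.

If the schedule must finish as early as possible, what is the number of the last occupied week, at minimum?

5

The precedence chain requires at least 3 distinct weeks.
With at most 1 per week and 5 tasks, at least 5 weeks are needed.
5 works (last occupied week: week 5): for example Sync -> week 3, Handover -> week 2, Scope -> week 1, Docs -> week 4, Package -> week 5.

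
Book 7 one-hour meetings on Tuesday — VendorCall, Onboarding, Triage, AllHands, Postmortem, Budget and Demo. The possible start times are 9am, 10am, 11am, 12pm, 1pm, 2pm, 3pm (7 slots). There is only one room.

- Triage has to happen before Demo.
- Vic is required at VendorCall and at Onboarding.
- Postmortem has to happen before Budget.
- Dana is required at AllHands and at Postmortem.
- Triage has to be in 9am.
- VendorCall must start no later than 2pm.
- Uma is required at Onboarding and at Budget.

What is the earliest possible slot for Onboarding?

10am

Onboarding at 10am is achievable: Budget in 1pm, Demo in 2pm, AllHands in 3pm, VendorCall in 11am, Onboarding in 10am, Postmortem in 12pm, Triage in 9am.
Nothing earlier works — the conflict and capacity constraints rule out every slot before 10am.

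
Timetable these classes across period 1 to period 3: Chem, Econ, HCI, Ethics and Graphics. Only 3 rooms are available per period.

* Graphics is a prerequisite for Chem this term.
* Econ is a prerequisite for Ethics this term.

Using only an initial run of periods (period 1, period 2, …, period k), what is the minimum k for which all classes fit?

2

The precedence chain requires at least 2 distinct periods.
With at most 3 per period and 5 classes, at least 2 periods are needed.
2 works (last occupied period: period 2): for example Graphics=period 1, HCI=period 1, Ethics=period 2, Econ=period 1, Chem=period 2.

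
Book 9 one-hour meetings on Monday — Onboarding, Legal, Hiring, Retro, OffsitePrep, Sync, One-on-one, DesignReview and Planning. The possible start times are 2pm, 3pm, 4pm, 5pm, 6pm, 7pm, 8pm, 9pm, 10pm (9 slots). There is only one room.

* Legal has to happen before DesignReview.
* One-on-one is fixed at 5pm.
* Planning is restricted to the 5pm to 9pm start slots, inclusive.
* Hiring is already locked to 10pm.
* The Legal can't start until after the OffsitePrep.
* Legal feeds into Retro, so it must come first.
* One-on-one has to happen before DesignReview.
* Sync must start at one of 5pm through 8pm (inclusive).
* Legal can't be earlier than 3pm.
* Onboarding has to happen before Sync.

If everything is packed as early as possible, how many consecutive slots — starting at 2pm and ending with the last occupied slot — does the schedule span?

The precedence chain requires at least 3 distinct slots.
With at most 1 per slot and 9 meetings, at least 9 slots are needed.
Hiring can't be placed before 10pm — that is slot 9 counting from 2pm — so the schedule must run through at least 9 slots.
9 works (last occupied slot: 10pm): for example DesignReview=8pm, One-on-one=5pm, OffsitePrep=2pm, Legal=3pm, Sync=6pm, Retro=9pm, Onboarding=4pm, Planning=7pm, Hiring=10pm.

9 slots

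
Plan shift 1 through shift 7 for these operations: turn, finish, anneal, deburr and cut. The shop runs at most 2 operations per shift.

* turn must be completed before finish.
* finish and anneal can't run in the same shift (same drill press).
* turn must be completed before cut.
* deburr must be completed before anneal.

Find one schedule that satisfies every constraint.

turn -> shift 1, deburr -> shift 1, anneal -> shift 3, cut -> shift 2, finish -> shift 2

Checking: turn(shift 1) before finish(shift 2); turn(shift 1) before cut(shift 2); deburr(shift 1) before anneal(shift 3); finish(shift 2) != anneal(shift 3); max 2 per shift (cap 2).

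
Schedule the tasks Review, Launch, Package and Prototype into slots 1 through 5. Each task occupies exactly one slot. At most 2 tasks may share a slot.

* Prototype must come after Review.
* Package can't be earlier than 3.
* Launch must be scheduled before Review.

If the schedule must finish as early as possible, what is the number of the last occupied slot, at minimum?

3

The precedence chain requires at least 3 distinct slots.
With at most 2 per slot and 4 tasks, at least 2 slots are needed.
3 works (last occupied slot: 3): for example Prototype=3; Package=3; Review=2; Launch=1.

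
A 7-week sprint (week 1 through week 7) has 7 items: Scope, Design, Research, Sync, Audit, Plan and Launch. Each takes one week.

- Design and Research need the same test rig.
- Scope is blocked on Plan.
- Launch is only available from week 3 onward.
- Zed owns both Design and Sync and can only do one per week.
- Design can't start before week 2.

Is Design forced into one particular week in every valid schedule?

Design can be week 2 (e.g. Research -> week 1; Audit -> week 1; Launch -> week 3; Scope -> week 2; Plan -> week 1; Design -> week 2; Sync -> week 1) or week 3 (e.g. Launch in week 3, Audit in week 1, Research in week 1, Scope in week 2, Sync in week 1, Plan in week 1, Design in week 3).

No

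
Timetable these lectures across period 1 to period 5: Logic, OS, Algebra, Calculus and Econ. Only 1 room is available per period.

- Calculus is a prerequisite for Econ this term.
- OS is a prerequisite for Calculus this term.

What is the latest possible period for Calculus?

Precedence pushes Calculus to at least period 2; downstream work caps Calculus at period 4.
Calculus at period 4 is achievable: Econ in period 5, Logic in period 2, Calculus in period 4, Algebra in period 3, OS in period 1.

period 4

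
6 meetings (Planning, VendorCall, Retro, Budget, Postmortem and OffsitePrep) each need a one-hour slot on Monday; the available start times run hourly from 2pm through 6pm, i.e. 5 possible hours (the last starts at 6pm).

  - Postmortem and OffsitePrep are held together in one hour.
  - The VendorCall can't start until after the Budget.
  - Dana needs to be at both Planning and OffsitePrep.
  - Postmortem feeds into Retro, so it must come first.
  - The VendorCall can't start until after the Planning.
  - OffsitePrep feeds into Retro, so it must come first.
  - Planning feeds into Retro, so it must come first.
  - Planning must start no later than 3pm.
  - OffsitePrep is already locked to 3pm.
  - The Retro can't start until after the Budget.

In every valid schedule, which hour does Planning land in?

2pm

Planning's window is 2pm–3pm.
OffsitePrep is fixed at 3pm, and Planning can't share a hour with OffsitePrep.
So Planning must be 2pm.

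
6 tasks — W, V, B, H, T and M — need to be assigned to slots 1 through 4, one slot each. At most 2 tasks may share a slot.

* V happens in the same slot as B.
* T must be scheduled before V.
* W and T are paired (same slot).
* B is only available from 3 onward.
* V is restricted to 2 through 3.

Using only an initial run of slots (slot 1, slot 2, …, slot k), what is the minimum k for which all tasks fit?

The precedence chain requires at least 2 distinct slots.
With at most 2 per slot and 6 tasks, at least 3 slots are needed.
B can't be placed before 3, so the schedule must run through at least slot 3.
3 works (last occupied slot: 3): for example H=2; B=3; T=1; M=2; V=3; W=1.

3 slots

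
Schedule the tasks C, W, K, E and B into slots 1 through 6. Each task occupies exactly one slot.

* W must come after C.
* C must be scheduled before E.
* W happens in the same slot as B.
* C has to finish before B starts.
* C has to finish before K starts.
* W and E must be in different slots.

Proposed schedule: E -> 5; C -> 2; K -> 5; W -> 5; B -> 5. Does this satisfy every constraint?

C has to finish before B starts — holds.
W happens in the same slot as B — holds.
W and E must be in different slots — violated.
C has to finish before K starts — holds.
W must come after C — holds.
C must be scheduled before E — holds.

No — it violates: W and E must be in different slots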